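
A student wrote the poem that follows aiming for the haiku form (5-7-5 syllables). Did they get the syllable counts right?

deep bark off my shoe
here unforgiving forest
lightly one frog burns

Line 1: "deep bark off my shoe": 1+1+1+1+1 = 5 ✓
Line 2: "here unforgiving forest": 1+4+2 = 7 ✓
Line 3: "lightly one frog burns": 2+1+1+1 = 5 ✓

Yes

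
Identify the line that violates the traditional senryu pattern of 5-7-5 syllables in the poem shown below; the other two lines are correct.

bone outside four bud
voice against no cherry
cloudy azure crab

Line 1: bone(1) + outside(2) + four(1) + bud(1) = 5 ✓
Line 2: voice(1) + against(2) + no(1) + cherry(2) = 6 (expected 7)
Line 3: cloudy(2) + azure(2) + crab(1) = 5 ✓

The second line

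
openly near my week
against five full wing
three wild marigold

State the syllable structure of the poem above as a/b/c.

6/5/5

Line 1: "openly near my week": 3+1+1+1 = 6
Line 2: "against five full wing": 2+1+1+1 = 5
Line 3: "three wild marigold": 1+1+3 = 5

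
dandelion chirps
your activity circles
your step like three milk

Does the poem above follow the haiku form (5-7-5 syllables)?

Yes

Line 1: "dandelion chirps": 4+1 = 5 ✓
Line 2: "your activity circles": 1+4+2 = 7 ✓
Line 3: "your step like three milk": 1+1+1+1+1 = 5 ✓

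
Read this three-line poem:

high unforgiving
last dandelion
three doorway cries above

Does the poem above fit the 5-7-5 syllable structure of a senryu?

Line 1: high(1) + unforgiving(4) = 5 ✓
Line 2: last(1) + dandelion(4) = 5 (expected 7)
Line 3: three(1) + doorway(2) + cries(1) + above(2) = 6 (expected 5)

No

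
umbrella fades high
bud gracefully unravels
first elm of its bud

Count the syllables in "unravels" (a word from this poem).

3

"unravels" has 3 syllables.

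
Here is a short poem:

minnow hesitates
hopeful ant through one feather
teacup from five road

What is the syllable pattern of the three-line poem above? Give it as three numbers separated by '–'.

5–7–5

Line 1: minnow (2), hesitates (3) → 5
Line 2: hopeful (2), ant (1), through (1), one (1), feather (2) → 7
Line 3: teacup (2), from (1), five (1), road (1) → 5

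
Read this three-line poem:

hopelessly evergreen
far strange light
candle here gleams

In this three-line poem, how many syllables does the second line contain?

3

The second line: "far strange light": 1+1+1 = 3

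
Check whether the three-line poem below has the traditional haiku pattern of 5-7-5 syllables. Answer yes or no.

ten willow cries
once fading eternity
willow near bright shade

Line 1: "ten willow cries": 1+2+1 = 4 (expected 5)
Line 2: "once fading eternity": 1+2+4 = 7 ✓
Line 3: "willow near bright shade": 2+1+1+1 = 5 ✓

No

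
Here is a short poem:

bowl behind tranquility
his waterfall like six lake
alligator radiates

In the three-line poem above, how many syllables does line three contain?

7

Line three: alligator (4), radiates (3) → 7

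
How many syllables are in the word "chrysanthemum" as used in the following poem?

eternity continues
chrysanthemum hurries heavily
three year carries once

4

"chrysanthemum" has 4 syllables.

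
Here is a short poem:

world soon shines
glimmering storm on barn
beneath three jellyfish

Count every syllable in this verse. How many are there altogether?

15

Line 1: "world soon shines": 1+1+1 = 3
Line 2: "glimmering storm on barn": 3+1+1+1 = 6
Line 3: "beneath three jellyfish": 2+1+3 = 6
Total: 3 + 6 + 6 = 15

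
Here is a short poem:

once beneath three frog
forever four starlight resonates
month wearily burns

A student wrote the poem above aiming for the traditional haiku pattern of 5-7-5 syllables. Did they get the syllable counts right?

Line 1: once (1), beneath (2), three (1), frog (1) → 5 ✓
Line 2: forever (3), four (1), starlight (2), resonates (3) → 9 (expected 7)
Line 3: month (1), wearily (3), burns (1) → 5 ✓

No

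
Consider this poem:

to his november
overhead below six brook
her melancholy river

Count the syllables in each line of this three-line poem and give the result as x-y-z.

Line 1: to(1) + his(1) + november(3) = 5
Line 2: overhead(3) + below(2) + six(1) + brook(1) = 7
Line 3: her(1) + melancholy(4) + river(2) = 7

5-7-7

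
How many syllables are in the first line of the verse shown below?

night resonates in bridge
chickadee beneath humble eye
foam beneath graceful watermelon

The first line: night(1) + resonates(3) + in(1) + bridge(1) = 6

6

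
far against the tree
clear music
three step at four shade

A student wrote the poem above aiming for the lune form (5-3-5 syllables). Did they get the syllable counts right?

Yes

Line 1: "far against the tree": 1+2+1+1 = 5 ✓
Line 2: "clear music": 1+2 = 3 ✓
Line 3: "three step at four shade": 1+1+1+1+1 = 5 ✓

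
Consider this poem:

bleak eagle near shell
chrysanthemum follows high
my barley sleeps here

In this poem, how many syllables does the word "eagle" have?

"eagle" has 2 syllables.

2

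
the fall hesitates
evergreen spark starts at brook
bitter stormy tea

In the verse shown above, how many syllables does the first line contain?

The first line: the (1), fall (1), hesitates (3) → 5

5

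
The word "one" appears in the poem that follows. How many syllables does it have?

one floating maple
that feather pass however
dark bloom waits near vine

1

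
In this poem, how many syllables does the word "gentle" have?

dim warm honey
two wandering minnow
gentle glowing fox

2

"gentle" has 2 syllables.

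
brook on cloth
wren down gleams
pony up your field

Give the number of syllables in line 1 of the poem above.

3

Line 1: brook(1) + on(1) + cloth(1) = 3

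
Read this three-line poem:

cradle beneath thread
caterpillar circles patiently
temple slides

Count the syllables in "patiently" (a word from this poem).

3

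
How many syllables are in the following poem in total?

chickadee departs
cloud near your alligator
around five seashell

Line 1: "chickadee departs": 3+2 = 5
Line 2: "cloud near your alligator": 1+1+1+4 = 7
Line 3: "around five seashell": 2+1+2 = 5
Total: 5 + 7 + 5 = 17

17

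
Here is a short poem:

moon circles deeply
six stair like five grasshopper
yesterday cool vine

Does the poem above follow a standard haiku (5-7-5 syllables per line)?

Yes

Line 1: "moon circles deeply": 1+2+2 = 5 ✓
Line 2: "six stair like five grasshopper": 1+1+1+1+3 = 7 ✓
Line 3: "yesterday cool vine": 3+1+1 = 5 ✓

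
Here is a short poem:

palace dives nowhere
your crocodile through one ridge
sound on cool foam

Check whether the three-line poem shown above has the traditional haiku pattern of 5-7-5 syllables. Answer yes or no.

Line 1: palace (2), dives (1), nowhere (2) → 5 ✓
Line 2: your (1), crocodile (3), through (1), one (1), ridge (1) → 7 ✓
Line 3: sound (1), on (1), cool (1), foam (1) → 4 (expected 5)

No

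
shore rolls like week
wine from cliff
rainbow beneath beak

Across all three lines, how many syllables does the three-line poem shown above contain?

12

Line 1: shore (1), rolls (1), like (1), week (1) → 4
Line 2: wine (1), from (1), cliff (1) → 3
Line 3: rainbow (2), beneath (2), beak (1) → 5
Total: 4 + 3 + 5 = 12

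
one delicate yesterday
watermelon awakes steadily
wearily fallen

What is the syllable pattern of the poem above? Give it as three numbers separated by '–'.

Line 1: one (1), delicate (3), yesterday (3) → 7
Line 2: watermelon (4), awakes (2), steadily (3) → 9
Line 3: wearily (3), fallen (2) → 5

7–9–5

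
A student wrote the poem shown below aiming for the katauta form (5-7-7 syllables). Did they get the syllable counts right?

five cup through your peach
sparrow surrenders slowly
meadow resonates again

Line 1: five (1), cup (1), through (1), your (1), peach (1) → 5 ✓
Line 2: sparrow (2), surrenders (3), slowly (2) → 7 ✓
Line 3: meadow (2), resonates (3), again (2) → 7 ✓

Yes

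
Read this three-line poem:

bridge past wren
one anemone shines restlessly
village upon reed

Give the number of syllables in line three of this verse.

5

Line three: village(2) + upon(2) + reed(1) = 5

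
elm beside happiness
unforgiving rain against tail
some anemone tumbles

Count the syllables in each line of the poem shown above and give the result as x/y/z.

Line 1: elm (1), beside (2), happiness (3) → 6
Line 2: unforgiving (4), rain (1), against (2), tail (1) → 8
Line 3: some (1), anemone (4), tumbles (2) → 7

6/8/7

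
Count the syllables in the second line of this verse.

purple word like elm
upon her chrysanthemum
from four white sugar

7

The second line: upon(2) + her(1) + chrysanthemum(4) = 7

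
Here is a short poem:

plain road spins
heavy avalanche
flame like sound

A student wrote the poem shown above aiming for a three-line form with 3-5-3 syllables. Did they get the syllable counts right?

Yes

Line 1: plain(1) + road(1) + spins(1) = 3 ✓
Line 2: heavy(2) + avalanche(3) = 5 ✓
Line 3: flame(1) + like(1) + sound(1) = 3 ✓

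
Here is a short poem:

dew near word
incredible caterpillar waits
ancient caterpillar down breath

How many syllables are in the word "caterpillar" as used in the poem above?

4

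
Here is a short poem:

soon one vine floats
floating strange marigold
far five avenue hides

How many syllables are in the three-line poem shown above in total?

16

Line 1: soon(1) + one(1) + vine(1) + floats(1) = 4
Line 2: floating(2) + strange(1) + marigold(3) = 6
Line 3: far(1) + five(1) + avenue(3) + hides(1) = 6
Total: 4 + 6 + 6 = 16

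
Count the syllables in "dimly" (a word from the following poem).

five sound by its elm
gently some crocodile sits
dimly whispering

2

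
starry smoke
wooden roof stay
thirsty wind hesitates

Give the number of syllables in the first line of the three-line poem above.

3

The first line: starry(2) + smoke(1) = 3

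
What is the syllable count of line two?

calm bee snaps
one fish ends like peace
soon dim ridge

5

Line two: "one fish ends like peace": 1+1+1+1+1 = 5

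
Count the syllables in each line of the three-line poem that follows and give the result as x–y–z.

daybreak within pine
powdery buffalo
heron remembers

Line 1: daybreak (2), within (2), pine (1) → 5
Line 2: powdery (3), buffalo (3) → 6
Line 3: heron (2), remembers (3) → 5

5–6–5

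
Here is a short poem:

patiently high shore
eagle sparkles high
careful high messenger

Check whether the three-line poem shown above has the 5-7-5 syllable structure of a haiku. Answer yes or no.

Line 1: "patiently high shore": 3+1+1 = 5 ✓
Line 2: "eagle sparkles high": 2+2+1 = 5 (expected 7)
Line 3: "careful high messenger": 2+1+3 = 6 (expected 5)

No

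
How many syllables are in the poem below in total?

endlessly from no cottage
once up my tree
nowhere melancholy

17

Line 1: "endlessly from no cottage": 3+1+1+2 = 7
Line 2: "once up my tree": 1+1+1+1 = 4
Line 3: "nowhere melancholy": 2+4 = 6
Total: 7 + 4 + 6 = 17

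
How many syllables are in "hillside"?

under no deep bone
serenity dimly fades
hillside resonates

2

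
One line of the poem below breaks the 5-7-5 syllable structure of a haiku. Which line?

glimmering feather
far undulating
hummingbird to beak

Line 1: "glimmering feather": 3+2 = 5 ✓
Line 2: "far undulating": 1+4 = 5 (expected 7)
Line 3: "hummingbird to beak": 3+1+1 = 5 ✓

The second line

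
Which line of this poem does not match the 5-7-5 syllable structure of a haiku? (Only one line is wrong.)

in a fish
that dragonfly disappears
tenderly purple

Line 1: in(1) + a(1) + fish(1) = 3 (expected 5)
Line 2: that(1) + dragonfly(3) + disappears(3) = 7 ✓
Line 3: tenderly(3) + purple(2) = 5 ✓

Line 1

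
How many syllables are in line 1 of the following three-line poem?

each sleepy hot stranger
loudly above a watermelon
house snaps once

Line 1: each(1) + sleepy(2) + hot(1) + stranger(2) = 6

6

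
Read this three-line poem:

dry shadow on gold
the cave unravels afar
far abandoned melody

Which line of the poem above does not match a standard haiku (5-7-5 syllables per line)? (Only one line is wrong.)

The third line

Line 1: dry(1) + shadow(2) + on(1) + gold(1) = 5 ✓
Line 2: the(1) + cave(1) + unravels(3) + afar(2) = 7 ✓
Line 3: far(1) + abandoned(3) + melody(3) = 7 (expected 5)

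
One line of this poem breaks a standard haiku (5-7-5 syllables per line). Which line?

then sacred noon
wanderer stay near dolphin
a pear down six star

The first line

Line 1: then(1) + sacred(2) + noon(1) = 4 (expected 5)
Line 2: wanderer(3) + stay(1) + near(1) + dolphin(2) = 7 ✓
Line 3: a(1) + pear(1) + down(1) + six(1) + star(1) = 5 ✓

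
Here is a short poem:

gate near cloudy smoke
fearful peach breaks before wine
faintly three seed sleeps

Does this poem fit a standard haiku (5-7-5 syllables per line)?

Yes

Line 1: gate (1), near (1), cloudy (2), smoke (1) → 5 ✓
Line 2: fearful (2), peach (1), breaks (1), before (2), wine (1) → 7 ✓
Line 3: faintly (2), three (1), seed (1), sleeps (1) → 5 ✓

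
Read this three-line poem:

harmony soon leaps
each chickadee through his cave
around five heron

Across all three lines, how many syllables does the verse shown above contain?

Line 1: harmony(3) + soon(1) + leaps(1) = 5
Line 2: each(1) + chickadee(3) + through(1) + his(1) + cave(1) = 7
Line 3: around(2) + five(1) + heron(2) = 5
Total: 5 + 7 + 5 = 17

17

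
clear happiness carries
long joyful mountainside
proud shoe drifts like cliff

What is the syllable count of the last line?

The last line: "proud shoe drifts like cliff": 1+1+1+1+1 = 5

5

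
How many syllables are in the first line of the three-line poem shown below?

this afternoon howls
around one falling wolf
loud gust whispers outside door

5

The first line: this(1) + afternoon(3) + howls(1) = 5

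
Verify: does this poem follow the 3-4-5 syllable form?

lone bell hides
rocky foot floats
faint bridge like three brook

Yes

Line 1: "lone bell hides": 1+1+1 = 3 ✓
Line 2: "rocky foot floats": 2+1+1 = 4 ✓
Line 3: "faint bridge like three brook": 1+1+1+1+1 = 5 ✓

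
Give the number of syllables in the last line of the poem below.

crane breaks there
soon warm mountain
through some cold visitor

6

The last line: through (1), some (1), cold (1), visitor (3) → 6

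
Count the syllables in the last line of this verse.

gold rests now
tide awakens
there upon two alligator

8

The last line: there(1) + upon(2) + two(1) + alligator(4) = 8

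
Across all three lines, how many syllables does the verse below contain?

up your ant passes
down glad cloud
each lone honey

Line 1: up(1) + your(1) + ant(1) + passes(2) = 5
Line 2: down(1) + glad(1) + cloud(1) = 3
Line 3: each(1) + lone(1) + honey(2) = 4
Total: 5 + 3 + 4 = 12

12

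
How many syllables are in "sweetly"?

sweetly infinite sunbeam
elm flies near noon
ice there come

"sweetly" has 2 syllables.

2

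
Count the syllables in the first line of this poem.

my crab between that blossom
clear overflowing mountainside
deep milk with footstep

The first line: "my crab between that blossom": 1+1+2+1+2 = 7

7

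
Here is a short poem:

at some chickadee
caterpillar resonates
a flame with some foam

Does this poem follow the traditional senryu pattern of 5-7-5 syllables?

Line 1: "at some chickadee": 1+1+3 = 5 ✓
Line 2: "caterpillar resonates": 4+3 = 7 ✓
Line 3: "a flame with some foam": 1+1+1+1+1 = 5 ✓

Yes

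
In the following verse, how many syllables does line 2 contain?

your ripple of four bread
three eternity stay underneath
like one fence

9

Line 2: three(1) + eternity(4) + stay(1) + underneath(3) = 9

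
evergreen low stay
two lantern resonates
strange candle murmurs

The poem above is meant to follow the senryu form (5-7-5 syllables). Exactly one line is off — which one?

Line 1: evergreen (3), low (1), stay (1) → 5 ✓
Line 2: two (1), lantern (2), resonates (3) → 6 (expected 7)
Line 3: strange (1), candle (2), murmurs (2) → 5 ✓

Line 2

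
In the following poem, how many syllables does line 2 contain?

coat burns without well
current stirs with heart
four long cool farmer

Line 2: "current stirs with heart": 2+1+1+1 = 5

5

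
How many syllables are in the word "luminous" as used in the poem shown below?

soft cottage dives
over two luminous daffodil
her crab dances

3

"luminous" has 3 syllables.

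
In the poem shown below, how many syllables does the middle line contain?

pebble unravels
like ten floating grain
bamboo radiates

5

The middle line: "like ten floating grain": 1+1+2+1 = 5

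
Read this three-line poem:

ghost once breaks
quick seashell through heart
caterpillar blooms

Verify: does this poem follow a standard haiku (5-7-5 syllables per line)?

No

Line 1: ghost(1) + once(1) + breaks(1) = 3 (expected 5)
Line 2: quick(1) + seashell(2) + through(1) + heart(1) = 5 (expected 7)
Line 3: caterpillar(4) + blooms(1) = 5 ✓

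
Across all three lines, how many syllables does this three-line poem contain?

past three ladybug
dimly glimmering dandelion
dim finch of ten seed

Line 1: "past three ladybug": 1+1+3 = 5
Line 2: "dimly glimmering dandelion": 2+3+4 = 9
Line 3: "dim finch of ten seed": 1+1+1+1+1 = 5
Total: 5 + 9 + 5 = 19

19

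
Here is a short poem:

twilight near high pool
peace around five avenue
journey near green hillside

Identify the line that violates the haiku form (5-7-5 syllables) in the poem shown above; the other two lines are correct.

Line 3

Line 1: "twilight near high pool": 2+1+1+1 = 5 ✓
Line 2: "peace around five avenue": 1+2+1+3 = 7 ✓
Line 3: "journey near green hillside": 2+1+1+2 = 6 (expected 5)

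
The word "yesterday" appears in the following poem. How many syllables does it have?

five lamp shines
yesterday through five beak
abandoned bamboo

3

"yesterday" has 3 syllables.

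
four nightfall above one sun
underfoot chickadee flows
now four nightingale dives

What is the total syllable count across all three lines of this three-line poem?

Line 1: four (1), nightfall (2), above (2), one (1), sun (1) → 7
Line 2: underfoot (3), chickadee (3), flows (1) → 7
Line 3: now (1), four (1), nightingale (3), dives (1) → 6
Total: 7 + 7 + 6 = 20

20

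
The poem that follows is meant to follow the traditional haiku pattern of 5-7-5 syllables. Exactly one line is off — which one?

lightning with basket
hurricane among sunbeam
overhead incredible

Line 3

Line 1: lightning(2) + with(1) + basket(2) = 5 ✓
Line 2: hurricane(3) + among(2) + sunbeam(2) = 7 ✓
Line 3: overhead(3) + incredible(4) = 7 (expected 5)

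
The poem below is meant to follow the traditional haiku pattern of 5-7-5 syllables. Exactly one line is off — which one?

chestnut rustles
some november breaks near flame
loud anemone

Line 1

Line 1: "chestnut rustles": 2+2 = 4 (expected 5)
Line 2: "some november breaks near flame": 1+3+1+1+1 = 7 ✓
Line 3: "loud anemone": 1+4 = 5 ✓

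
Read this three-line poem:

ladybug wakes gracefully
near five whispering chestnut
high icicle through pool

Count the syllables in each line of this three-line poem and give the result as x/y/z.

Line 1: "ladybug wakes gracefully": 3+1+3 = 7
Line 2: "near five whispering chestnut": 1+1+3+2 = 7
Line 3: "high icicle through pool": 1+3+1+1 = 6

7/7/6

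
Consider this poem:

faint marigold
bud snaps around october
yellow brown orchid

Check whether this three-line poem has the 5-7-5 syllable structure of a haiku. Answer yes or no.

Line 1: faint (1), marigold (3) → 4 (expected 5)
Line 2: bud (1), snaps (1), around (2), october (3) → 7 ✓
Line 3: yellow (2), brown (1), orchid (2) → 5 ✓

No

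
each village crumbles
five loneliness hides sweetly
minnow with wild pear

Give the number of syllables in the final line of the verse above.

5

The final line: minnow (2), with (1), wild (1), pear (1) → 5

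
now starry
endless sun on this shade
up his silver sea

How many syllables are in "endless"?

"endless" has 2 syllables.

2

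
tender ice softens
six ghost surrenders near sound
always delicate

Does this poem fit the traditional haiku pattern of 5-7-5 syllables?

Yes

Line 1: "tender ice softens": 2+1+2 = 5 ✓
Line 2: "six ghost surrenders near sound": 1+1+3+1+1 = 7 ✓
Line 3: "always delicate": 2+3 = 5 ✓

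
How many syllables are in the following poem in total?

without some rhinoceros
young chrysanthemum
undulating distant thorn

Line 1: without(2) + some(1) + rhinoceros(4) = 7
Line 2: young(1) + chrysanthemum(4) = 5
Line 3: undulating(4) + distant(2) + thorn(1) = 7
Total: 7 + 5 + 7 = 19

19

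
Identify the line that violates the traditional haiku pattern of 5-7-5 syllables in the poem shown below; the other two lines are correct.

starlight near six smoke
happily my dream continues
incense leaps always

Line 2

Line 1: "starlight near six smoke": 2+1+1+1 = 5 ✓
Line 2: "happily my dream continues": 3+1+1+3 = 8 (expected 7)
Line 3: "incense leaps always": 2+1+2 = 5 ✓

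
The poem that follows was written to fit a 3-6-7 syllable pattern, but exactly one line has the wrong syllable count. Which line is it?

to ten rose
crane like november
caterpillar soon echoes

Line 1: to(1) + ten(1) + rose(1) = 3 ✓
Line 2: crane(1) + like(1) + november(3) = 5 (expected 6)
Line 3: caterpillar(4) + soon(1) + echoes(2) = 7 ✓

Line 2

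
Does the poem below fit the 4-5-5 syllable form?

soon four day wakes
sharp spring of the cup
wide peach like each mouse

Line 1: soon(1) + four(1) + day(1) + wakes(1) = 4 ✓
Line 2: sharp(1) + spring(1) + of(1) + the(1) + cup(1) = 5 ✓
Line 3: wide(1) + peach(1) + like(1) + each(1) + mouse(1) = 5 ✓

Yes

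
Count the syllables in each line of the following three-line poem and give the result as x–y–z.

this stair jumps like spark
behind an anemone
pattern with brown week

5–7–5

Line 1: this(1) + stair(1) + jumps(1) + like(1) + spark(1) = 5
Line 2: behind(2) + an(1) + anemone(4) = 7
Line 3: pattern(2) + with(1) + brown(1) + week(1) = 5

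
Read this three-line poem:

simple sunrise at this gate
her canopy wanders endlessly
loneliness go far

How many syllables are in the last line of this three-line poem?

5

The last line: loneliness (3), go (1), far (1) → 5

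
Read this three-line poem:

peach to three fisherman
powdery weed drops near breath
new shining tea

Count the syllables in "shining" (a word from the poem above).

"shining" has 2 syllables.

2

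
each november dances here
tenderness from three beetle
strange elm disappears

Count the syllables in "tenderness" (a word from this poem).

3

"tenderness" has 3 syllables.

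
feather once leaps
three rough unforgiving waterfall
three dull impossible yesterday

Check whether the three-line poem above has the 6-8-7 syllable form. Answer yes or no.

No

Line 1: "feather once leaps": 2+1+1 = 4 (expected 6)
Line 2: "three rough unforgiving waterfall": 1+1+4+3 = 9 (expected 8)
Line 3: "three dull impossible yesterday": 1+1+4+3 = 9 (expected 7)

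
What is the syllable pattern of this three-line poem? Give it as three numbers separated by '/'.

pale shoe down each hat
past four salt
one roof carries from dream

5/3/6

Line 1: "pale shoe down each hat": 1+1+1+1+1 = 5
Line 2: "past four salt": 1+1+1 = 3
Line 3: "one roof carries from dream": 1+1+2+1+1 = 6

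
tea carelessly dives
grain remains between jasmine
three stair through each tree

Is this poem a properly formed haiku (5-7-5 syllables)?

Line 1: tea (1), carelessly (3), dives (1) → 5 ✓
Line 2: grain (1), remains (2), between (2), jasmine (2) → 7 ✓
Line 3: three (1), stair (1), through (1), each (1), tree (1) → 5 ✓

Yes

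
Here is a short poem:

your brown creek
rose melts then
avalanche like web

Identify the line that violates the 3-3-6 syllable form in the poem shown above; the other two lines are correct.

Line 1: "your brown creek": 1+1+1 = 3 ✓
Line 2: "rose melts then": 1+1+1 = 3 ✓
Line 3: "avalanche like web": 3+1+1 = 5 (expected 6)

Line 3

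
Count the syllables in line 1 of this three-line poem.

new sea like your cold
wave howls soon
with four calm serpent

Line 1: new (1), sea (1), like (1), your (1), cold (1) → 5

5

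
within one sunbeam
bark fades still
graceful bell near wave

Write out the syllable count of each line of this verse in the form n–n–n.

Line 1: within (2), one (1), sunbeam (2) → 5
Line 2: bark (1), fades (1), still (1) → 3
Line 3: graceful (2), bell (1), near (1), wave (1) → 5

5–3–5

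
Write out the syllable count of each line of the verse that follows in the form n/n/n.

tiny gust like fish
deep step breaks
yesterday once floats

5/3/5

Line 1: tiny (2), gust (1), like (1), fish (1) → 5
Line 2: deep (1), step (1), breaks (1) → 3
Line 3: yesterday (3), once (1), floats (1) → 5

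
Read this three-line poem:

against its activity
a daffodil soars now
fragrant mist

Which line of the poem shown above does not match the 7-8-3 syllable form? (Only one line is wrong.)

Line 1: "against its activity": 2+1+4 = 7 ✓
Line 2: "a daffodil soars now": 1+3+1+1 = 6 (expected 8)
Line 3: "fragrant mist": 2+1 = 3 ✓

The second line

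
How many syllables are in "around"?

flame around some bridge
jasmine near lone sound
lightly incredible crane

2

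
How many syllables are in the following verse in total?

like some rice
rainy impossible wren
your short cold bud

Line 1: "like some rice": 1+1+1 = 3
Line 2: "rainy impossible wren": 2+4+1 = 7
Line 3: "your short cold bud": 1+1+1+1 = 4
Total: 3 + 7 + 4 = 14

14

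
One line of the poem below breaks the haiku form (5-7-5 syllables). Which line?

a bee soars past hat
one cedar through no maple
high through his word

Line 1: a(1) + bee(1) + soars(1) + past(1) + hat(1) = 5 ✓
Line 2: one(1) + cedar(2) + through(1) + no(1) + maple(2) = 7 ✓
Line 3: high(1) + through(1) + his(1) + word(1) = 4 (expected 5)

Line 3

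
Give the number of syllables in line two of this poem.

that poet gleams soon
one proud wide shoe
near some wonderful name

4

Line two: one (1), proud (1), wide (1), shoe (1) → 4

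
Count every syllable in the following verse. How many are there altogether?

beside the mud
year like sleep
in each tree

Line 1: beside (2), the (1), mud (1) → 4
Line 2: year (1), like (1), sleep (1) → 3
Line 3: in (1), each (1), tree (1) → 3
Total: 4 + 3 + 3 = 10

10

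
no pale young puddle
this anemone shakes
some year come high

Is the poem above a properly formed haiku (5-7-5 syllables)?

Line 1: "no pale young puddle": 1+1+1+2 = 5 ✓
Line 2: "this anemone shakes": 1+4+1 = 6 (expected 7)
Line 3: "some year come high": 1+1+1+1 = 4 (expected 5)

No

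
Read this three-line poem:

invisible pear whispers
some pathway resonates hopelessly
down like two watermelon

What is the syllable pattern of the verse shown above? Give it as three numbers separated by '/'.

Line 1: invisible (4), pear (1), whispers (2) → 7
Line 2: some (1), pathway (2), resonates (3), hopelessly (3) → 9
Line 3: down (1), like (1), two (1), watermelon (4) → 7

7/9/7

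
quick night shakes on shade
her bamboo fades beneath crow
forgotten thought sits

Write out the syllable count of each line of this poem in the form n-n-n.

Line 1: quick(1) + night(1) + shakes(1) + on(1) + shade(1) = 5
Line 2: her(1) + bamboo(2) + fades(1) + beneath(2) + crow(1) = 7
Line 3: forgotten(3) + thought(1) + sits(1) = 5

5-7-5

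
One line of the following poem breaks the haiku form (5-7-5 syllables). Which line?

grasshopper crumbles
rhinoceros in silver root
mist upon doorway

Line 1: "grasshopper crumbles": 3+2 = 5 ✓
Line 2: "rhinoceros in silver root": 4+1+2+1 = 8 (expected 7)
Line 3: "mist upon doorway": 1+2+2 = 5 ✓

The second line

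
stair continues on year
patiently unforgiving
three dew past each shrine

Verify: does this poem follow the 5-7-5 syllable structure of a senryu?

Line 1: stair (1), continues (3), on (1), year (1) → 6 (expected 5)
Line 2: patiently (3), unforgiving (4) → 7 ✓
Line 3: three (1), dew (1), past (1), each (1), shrine (1) → 5 ✓

No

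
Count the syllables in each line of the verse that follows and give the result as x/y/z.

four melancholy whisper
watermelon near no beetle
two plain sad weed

7/8/4

Line 1: four(1) + melancholy(4) + whisper(2) = 7
Line 2: watermelon(4) + near(1) + no(1) + beetle(2) = 8
Line 3: two(1) + plain(1) + sad(1) + weed(1) = 4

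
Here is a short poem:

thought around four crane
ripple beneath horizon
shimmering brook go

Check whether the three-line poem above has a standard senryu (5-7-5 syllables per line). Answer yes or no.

Yes

Line 1: thought (1), around (2), four (1), crane (1) → 5 ✓
Line 2: ripple (2), beneath (2), horizon (3) → 7 ✓
Line 3: shimmering (3), brook (1), go (1) → 5 ✓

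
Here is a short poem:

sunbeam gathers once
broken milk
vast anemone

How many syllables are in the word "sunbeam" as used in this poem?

2

"sunbeam" has 2 syllables.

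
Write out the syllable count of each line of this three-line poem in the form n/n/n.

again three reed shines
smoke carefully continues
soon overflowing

5/7/5

Line 1: again(2) + three(1) + reed(1) + shines(1) = 5
Line 2: smoke(1) + carefully(3) + continues(3) = 7
Line 3: soon(1) + overflowing(4) = 5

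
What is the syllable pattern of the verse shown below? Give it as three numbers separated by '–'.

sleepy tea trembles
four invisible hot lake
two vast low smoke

5–7–4

Line 1: sleepy(2) + tea(1) + trembles(2) = 5
Line 2: four(1) + invisible(4) + hot(1) + lake(1) = 7
Line 3: two(1) + vast(1) + low(1) + smoke(1) = 4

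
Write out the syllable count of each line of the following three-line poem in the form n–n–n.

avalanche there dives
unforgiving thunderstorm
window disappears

5–7–5

Line 1: "avalanche there dives": 3+1+1 = 5
Line 2: "unforgiving thunderstorm": 4+3 = 7
Line 3: "window disappears": 2+3 = 5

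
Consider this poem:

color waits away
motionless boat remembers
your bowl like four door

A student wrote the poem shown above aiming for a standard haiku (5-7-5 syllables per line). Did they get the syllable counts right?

Line 1: "color waits away": 2+1+2 = 5 ✓
Line 2: "motionless boat remembers": 3+1+3 = 7 ✓
Line 3: "your bowl like four door": 1+1+1+1+1 = 5 ✓

Yes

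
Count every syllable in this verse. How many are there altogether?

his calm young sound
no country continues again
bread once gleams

Line 1: his (1), calm (1), young (1), sound (1) → 4
Line 2: no (1), country (2), continues (3), again (2) → 8
Line 3: bread (1), once (1), gleams (1) → 3
Total: 4 + 8 + 3 = 15

15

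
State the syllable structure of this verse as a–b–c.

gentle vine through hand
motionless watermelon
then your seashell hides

Line 1: "gentle vine through hand": 2+1+1+1 = 5
Line 2: "motionless watermelon": 3+4 = 7
Line 3: "then your seashell hides": 1+1+2+1 = 5

5–7–5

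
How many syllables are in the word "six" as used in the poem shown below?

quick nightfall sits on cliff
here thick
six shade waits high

1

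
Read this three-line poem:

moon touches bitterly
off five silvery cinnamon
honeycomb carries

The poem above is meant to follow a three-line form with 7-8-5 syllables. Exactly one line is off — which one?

Line 1: moon (1), touches (2), bitterly (3) → 6 (expected 7)
Line 2: off (1), five (1), silvery (3), cinnamon (3) → 8 ✓
Line 3: honeycomb (3), carries (2) → 5 ✓

The first line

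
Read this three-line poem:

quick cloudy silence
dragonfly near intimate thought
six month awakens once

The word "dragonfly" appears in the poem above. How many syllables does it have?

3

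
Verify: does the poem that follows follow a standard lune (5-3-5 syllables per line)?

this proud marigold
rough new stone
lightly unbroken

Line 1: this(1) + proud(1) + marigold(3) = 5 ✓
Line 2: rough(1) + new(1) + stone(1) = 3 ✓
Line 3: lightly(2) + unbroken(3) = 5 ✓

Yes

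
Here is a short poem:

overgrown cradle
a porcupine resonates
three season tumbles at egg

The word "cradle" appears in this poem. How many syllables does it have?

2

"cradle" has 2 syllables.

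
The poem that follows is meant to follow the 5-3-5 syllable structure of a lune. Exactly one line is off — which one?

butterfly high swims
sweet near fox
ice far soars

Line 3

Line 1: "butterfly high swims": 3+1+1 = 5 ✓
Line 2: "sweet near fox": 1+1+1 = 3 ✓
Line 3: "ice far soars": 1+1+1 = 3 (expected 5)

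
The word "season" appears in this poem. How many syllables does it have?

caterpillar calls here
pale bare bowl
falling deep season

2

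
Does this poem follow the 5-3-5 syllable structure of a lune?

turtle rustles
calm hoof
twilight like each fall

Line 1: "turtle rustles": 2+2 = 4 (expected 5)
Line 2: "calm hoof": 1+1 = 2 (expected 3)
Line 3: "twilight like each fall": 2+1+1+1 = 5 ✓

No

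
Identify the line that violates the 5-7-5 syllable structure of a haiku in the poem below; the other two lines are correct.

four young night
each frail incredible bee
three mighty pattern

Line 1: four(1) + young(1) + night(1) = 3 (expected 5)
Line 2: each(1) + frail(1) + incredible(4) + bee(1) = 7 ✓
Line 3: three(1) + mighty(2) + pattern(2) = 5 ✓

The first line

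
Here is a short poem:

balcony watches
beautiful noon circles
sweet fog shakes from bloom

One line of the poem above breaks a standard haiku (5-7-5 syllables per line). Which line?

Line 1: "balcony watches": 3+2 = 5 ✓
Line 2: "beautiful noon circles": 3+1+2 = 6 (expected 7)
Line 3: "sweet fog shakes from bloom": 1+1+1+1+1 = 5 ✓

Line 2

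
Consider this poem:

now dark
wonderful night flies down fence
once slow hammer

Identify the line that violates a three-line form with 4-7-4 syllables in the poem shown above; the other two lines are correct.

Line 1

Line 1: "now dark": 1+1 = 2 (expected 4)
Line 2: "wonderful night flies down fence": 3+1+1+1+1 = 7 ✓
Line 3: "once slow hammer": 1+1+2 = 4 ✓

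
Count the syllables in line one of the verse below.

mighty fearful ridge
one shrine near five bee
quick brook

5

Line one: mighty(2) + fearful(2) + ridge(1) = 5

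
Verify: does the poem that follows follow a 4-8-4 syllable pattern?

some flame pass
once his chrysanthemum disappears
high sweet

No

Line 1: "some flame pass": 1+1+1 = 3 (expected 4)
Line 2: "once his chrysanthemum disappears": 1+1+4+3 = 9 (expected 8)
Line 3: "high sweet": 1+1 = 2 (expected 4)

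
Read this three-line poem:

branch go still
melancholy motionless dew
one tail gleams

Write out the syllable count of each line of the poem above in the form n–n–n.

3–8–3

Line 1: branch (1), go (1), still (1) → 3
Line 2: melancholy (4), motionless (3), dew (1) → 8
Line 3: one (1), tail (1), gleams (1) → 3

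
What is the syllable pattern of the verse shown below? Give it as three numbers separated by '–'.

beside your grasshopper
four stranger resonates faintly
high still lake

6–8–3

Line 1: beside(2) + your(1) + grasshopper(3) = 6
Line 2: four(1) + stranger(2) + resonates(3) + faintly(2) = 8
Line 3: high(1) + still(1) + lake(1) = 3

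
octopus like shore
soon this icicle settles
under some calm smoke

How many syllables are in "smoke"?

"smoke" has 1 syllable.

1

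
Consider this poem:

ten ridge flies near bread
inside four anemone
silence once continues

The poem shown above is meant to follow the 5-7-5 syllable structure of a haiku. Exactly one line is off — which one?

Line 3

Line 1: ten (1), ridge (1), flies (1), near (1), bread (1) → 5 ✓
Line 2: inside (2), four (1), anemone (4) → 7 ✓
Line 3: silence (2), once (1), continues (3) → 6 (expected 5)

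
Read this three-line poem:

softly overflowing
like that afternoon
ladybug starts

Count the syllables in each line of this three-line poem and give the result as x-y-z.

Line 1: "softly overflowing": 2+4 = 6
Line 2: "like that afternoon": 1+1+3 = 5
Line 3: "ladybug starts": 3+1 = 4

6-5-4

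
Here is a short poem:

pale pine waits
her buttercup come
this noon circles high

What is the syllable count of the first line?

3

The first line: pale(1) + pine(1) + waits(1) = 3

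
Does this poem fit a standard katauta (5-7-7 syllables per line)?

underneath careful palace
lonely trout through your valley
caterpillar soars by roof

No

Line 1: underneath (3), careful (2), palace (2) → 7 (expected 5)
Line 2: lonely (2), trout (1), through (1), your (1), valley (2) → 7 ✓
Line 3: caterpillar (4), soars (1), by (1), roof (1) → 7 ✓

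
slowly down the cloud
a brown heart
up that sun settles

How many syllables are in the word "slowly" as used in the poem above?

2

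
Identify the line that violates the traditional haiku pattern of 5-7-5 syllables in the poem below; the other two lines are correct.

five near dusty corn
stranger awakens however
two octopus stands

Line 1: "five near dusty corn": 1+1+2+1 = 5 ✓
Line 2: "stranger awakens however": 2+3+3 = 8 (expected 7)
Line 3: "two octopus stands": 1+3+1 = 5 ✓

Line 2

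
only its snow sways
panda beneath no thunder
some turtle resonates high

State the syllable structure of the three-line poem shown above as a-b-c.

Line 1: only (2), its (1), snow (1), sways (1) → 5
Line 2: panda (2), beneath (2), no (1), thunder (2) → 7
Line 3: some (1), turtle (2), resonates (3), high (1) → 7

5-7-7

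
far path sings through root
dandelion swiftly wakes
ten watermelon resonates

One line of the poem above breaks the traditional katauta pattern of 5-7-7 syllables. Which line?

The third line

Line 1: "far path sings through root": 1+1+1+1+1 = 5 ✓
Line 2: "dandelion swiftly wakes": 4+2+1 = 7 ✓
Line 3: "ten watermelon resonates": 1+4+3 = 8 (expected 7)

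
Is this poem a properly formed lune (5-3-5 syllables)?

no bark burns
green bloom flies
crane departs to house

Line 1: no (1), bark (1), burns (1) → 3 (expected 5)
Line 2: green (1), bloom (1), flies (1) → 3 ✓
Line 3: crane (1), departs (2), to (1), house (1) → 5 ✓

No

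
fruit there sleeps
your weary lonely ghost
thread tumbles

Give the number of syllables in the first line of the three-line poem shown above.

3

The first line: fruit (1), there (1), sleeps (1) → 3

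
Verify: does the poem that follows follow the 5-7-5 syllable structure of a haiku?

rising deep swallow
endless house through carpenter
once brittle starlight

Yes

Line 1: "rising deep swallow": 2+1+2 = 5 ✓
Line 2: "endless house through carpenter": 2+1+1+3 = 7 ✓
Line 3: "once brittle starlight": 1+2+2 = 5 ✓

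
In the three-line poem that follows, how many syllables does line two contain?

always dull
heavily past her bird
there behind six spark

Line two: "heavily past her bird": 3+1+1+1 = 6

6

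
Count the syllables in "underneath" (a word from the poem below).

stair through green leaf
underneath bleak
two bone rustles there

3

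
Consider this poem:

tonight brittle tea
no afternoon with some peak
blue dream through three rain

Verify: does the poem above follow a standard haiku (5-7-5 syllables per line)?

Line 1: tonight (2), brittle (2), tea (1) → 5 ✓
Line 2: no (1), afternoon (3), with (1), some (1), peak (1) → 7 ✓
Line 3: blue (1), dream (1), through (1), three (1), rain (1) → 5 ✓

Yes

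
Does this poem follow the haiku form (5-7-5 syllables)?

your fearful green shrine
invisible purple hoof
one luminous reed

Line 1: your(1) + fearful(2) + green(1) + shrine(1) = 5 ✓
Line 2: invisible(4) + purple(2) + hoof(1) = 7 ✓
Line 3: one(1) + luminous(3) + reed(1) = 5 ✓

Yes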